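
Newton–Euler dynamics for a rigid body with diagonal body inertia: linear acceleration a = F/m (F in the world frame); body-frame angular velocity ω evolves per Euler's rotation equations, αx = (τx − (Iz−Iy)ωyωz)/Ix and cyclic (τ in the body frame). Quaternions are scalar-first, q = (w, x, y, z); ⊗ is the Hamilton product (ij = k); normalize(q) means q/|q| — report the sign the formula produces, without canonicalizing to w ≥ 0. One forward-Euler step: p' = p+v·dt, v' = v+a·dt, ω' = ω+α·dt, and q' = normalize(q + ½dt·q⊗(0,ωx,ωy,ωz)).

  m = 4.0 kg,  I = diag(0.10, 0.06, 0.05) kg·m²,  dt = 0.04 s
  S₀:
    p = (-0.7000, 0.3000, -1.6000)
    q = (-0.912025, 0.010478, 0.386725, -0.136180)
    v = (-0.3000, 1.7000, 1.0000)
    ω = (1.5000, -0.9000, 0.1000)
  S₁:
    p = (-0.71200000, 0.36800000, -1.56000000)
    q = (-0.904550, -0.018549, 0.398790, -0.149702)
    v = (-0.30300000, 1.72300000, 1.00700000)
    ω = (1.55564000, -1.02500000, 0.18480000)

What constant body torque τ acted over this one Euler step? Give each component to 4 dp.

τ = (0.1400, -0.1800, 0.1600)

rate change Δω = (0.05564000, -0.12500000, 0.08480000)
precession coupling = (0.0009, 0.0075, 0.0540)
τ = I·(Δω/dt) + ω₀×(Iω₀) = (0.1400, -0.1800, 0.1600)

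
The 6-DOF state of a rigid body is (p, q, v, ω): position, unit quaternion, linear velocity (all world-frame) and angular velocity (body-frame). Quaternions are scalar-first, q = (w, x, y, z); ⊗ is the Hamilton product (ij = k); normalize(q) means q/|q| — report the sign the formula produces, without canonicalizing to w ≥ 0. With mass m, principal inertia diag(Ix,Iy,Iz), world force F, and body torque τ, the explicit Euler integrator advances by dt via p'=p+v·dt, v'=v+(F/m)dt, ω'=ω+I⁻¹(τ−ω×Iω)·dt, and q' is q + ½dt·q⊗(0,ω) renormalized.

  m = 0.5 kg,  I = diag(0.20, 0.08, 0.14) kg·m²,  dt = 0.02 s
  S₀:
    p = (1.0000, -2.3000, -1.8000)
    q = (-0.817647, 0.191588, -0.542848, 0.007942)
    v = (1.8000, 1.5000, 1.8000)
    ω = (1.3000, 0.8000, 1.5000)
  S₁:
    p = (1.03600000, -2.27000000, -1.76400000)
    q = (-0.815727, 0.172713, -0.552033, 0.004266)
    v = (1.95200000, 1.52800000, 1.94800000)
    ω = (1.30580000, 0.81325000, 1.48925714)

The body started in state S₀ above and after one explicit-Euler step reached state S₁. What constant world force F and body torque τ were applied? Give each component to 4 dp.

rate change Δω = (0.00580000, 0.01325000, -0.01074286)
τ = I·(Δω/dt) + ω₀×(Iω₀) = (0.1300, 0.1700, -0.2000)
v₁ − v₀ = (0.15200000, 0.02800000, 0.14800000)
m·(v₁−v₀)/dt = (3.8000, 0.7000, 3.7000)

F = (3.8000, 0.7000, 3.7000)
τ = (0.1300, 0.1700, -0.2000)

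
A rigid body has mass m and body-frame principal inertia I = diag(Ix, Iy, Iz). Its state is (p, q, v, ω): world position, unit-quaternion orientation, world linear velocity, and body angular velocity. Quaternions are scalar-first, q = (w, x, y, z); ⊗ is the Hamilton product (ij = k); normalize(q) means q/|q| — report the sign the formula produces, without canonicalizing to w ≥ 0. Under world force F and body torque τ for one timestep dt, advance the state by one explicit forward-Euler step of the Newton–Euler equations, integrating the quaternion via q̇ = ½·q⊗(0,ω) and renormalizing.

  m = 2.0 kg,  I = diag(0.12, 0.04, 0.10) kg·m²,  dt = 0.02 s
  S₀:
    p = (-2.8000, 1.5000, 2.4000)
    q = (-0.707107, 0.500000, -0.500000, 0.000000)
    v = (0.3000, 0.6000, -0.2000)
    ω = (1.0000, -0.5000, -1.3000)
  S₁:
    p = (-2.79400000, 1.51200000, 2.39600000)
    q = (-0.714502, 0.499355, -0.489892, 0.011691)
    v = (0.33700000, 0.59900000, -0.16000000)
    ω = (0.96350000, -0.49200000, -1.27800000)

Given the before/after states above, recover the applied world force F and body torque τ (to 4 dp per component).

ω₁ − ω₀ = (-0.03650000, 0.00800000, 0.02200000)
I·α + gyro = (-0.1800, -0.0100, 0.1500)
velocity change Δv = (0.03700000, -0.00100000, 0.04000000)
F = m·Δv/dt = (3.7000, -0.1000, 4.0000)

F = (3.7000, -0.1000, 4.0000)
τ = (-0.1800, -0.0100, 0.1500)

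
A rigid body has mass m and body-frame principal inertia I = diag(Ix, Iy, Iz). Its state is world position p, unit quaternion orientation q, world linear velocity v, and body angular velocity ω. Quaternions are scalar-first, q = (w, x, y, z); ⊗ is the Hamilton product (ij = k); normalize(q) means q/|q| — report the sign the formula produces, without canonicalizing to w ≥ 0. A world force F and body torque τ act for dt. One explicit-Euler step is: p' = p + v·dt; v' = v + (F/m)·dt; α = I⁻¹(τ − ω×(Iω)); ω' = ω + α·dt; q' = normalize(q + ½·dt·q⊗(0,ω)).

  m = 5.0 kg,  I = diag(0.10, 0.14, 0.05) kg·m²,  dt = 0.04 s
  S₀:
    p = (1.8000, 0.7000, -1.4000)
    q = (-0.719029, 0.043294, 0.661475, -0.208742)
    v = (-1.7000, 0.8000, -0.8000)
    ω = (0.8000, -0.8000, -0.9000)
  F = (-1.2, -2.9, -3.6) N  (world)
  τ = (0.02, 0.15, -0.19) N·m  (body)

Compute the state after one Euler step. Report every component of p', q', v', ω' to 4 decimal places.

p' = (1.7320, 0.7320, -1.4320)
q' = (-0.7126, 0.0165, 0.6701, -0.2070)
v' = (-1.7096, 0.7768, -0.8288)
ω' = (0.8339, -0.7469, -1.0315)

p' = p + v·dt = (1.7320, 0.7320, -1.4320)
v' = v + a·dt = (-1.7096, 0.7768, -0.8288)
(τ − ω×Iω)/I = (0.8480, 1.3286, -3.2880)
ω + α·dt = (0.8339, -0.7469, -1.0315)
q⊗(0,ω) = (0.3066770, -1.3375443, 0.4471942, 0.0833109)
q + ½dt·q⊗(0,ω), renormalized = (-0.7126, 0.0165, 0.6701, -0.2070)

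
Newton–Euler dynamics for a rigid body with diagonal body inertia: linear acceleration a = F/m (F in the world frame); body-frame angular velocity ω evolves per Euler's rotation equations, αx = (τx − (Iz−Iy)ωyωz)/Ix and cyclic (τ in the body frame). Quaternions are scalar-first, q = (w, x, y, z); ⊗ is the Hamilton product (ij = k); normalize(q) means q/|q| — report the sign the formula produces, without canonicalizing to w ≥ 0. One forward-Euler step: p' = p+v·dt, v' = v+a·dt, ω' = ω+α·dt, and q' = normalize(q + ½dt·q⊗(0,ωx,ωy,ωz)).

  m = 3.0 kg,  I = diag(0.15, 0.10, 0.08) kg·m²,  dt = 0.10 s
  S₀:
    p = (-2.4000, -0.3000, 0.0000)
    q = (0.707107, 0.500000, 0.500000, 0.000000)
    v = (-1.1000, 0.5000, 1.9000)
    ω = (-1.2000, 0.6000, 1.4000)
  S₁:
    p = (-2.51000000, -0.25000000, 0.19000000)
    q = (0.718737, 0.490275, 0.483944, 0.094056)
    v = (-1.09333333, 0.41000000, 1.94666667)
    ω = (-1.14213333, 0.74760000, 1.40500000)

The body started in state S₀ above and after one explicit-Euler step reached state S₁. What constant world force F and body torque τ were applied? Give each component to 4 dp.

ω₁ − ω₀ = (0.05786667, 0.14760000, 0.00500000)
τ = I·(Δω/dt) + ω₀×(Iω₀) = (0.0700, 0.0300, 0.0400)
Δv = v₁−v₀ = (0.00666667, -0.09000000, 0.04666667)
m·(v₁−v₀)/dt = (0.2000, -2.7000, 1.4000)

F = (0.2000, -2.7000, 1.4000)
τ = (0.0700, 0.0300, 0.0400)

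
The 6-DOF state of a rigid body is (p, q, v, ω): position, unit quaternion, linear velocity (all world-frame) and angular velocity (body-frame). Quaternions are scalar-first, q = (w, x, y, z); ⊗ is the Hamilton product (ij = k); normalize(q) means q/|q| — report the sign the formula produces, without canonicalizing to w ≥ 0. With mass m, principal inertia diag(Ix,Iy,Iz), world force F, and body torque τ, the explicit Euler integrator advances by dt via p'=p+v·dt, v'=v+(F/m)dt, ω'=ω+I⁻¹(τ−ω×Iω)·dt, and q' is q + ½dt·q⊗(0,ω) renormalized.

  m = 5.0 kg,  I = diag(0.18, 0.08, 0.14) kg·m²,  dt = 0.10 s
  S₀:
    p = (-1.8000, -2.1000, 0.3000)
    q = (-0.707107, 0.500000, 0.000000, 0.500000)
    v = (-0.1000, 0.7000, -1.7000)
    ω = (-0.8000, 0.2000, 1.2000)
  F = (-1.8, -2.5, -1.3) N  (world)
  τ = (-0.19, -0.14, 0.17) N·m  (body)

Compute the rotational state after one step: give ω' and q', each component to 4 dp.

(τ − ω×Iω)/I = (-1.1356, -1.2700, 1.1000)
ω + α·dt = (-0.9136, 0.0730, 1.3100)
2q̇ = q⊗(0,ω) = (-0.2000000, 0.4656856, -1.1414214, -0.7485284)
q + ½dt·q⊗(0,ω), renormalized = (-0.7152, 0.5219, -0.0569, 0.4614)

ω' = (-0.9136, 0.0730, 1.3100)
q' = (-0.7152, 0.5219, -0.0569, 0.4614)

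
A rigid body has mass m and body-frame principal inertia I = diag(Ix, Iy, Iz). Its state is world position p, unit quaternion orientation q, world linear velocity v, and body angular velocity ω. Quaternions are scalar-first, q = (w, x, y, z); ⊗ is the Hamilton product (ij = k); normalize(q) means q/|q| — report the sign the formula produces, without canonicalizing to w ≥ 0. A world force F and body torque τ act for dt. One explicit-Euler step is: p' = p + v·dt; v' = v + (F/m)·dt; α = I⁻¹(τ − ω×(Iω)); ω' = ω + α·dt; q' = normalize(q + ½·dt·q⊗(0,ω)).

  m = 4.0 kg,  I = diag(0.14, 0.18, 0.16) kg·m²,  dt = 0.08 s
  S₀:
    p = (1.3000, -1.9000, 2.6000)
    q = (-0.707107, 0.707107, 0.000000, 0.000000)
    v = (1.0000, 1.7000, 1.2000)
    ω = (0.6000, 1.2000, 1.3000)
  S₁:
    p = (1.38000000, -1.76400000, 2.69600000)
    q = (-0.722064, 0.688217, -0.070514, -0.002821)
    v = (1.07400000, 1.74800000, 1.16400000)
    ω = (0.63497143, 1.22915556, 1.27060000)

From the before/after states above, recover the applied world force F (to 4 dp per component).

F = (3.7000, 2.4000, -1.8000)

velocity change Δv = (0.07400000, 0.04800000, -0.03600000)
applied force F = (3.7000, 2.4000, -1.8000)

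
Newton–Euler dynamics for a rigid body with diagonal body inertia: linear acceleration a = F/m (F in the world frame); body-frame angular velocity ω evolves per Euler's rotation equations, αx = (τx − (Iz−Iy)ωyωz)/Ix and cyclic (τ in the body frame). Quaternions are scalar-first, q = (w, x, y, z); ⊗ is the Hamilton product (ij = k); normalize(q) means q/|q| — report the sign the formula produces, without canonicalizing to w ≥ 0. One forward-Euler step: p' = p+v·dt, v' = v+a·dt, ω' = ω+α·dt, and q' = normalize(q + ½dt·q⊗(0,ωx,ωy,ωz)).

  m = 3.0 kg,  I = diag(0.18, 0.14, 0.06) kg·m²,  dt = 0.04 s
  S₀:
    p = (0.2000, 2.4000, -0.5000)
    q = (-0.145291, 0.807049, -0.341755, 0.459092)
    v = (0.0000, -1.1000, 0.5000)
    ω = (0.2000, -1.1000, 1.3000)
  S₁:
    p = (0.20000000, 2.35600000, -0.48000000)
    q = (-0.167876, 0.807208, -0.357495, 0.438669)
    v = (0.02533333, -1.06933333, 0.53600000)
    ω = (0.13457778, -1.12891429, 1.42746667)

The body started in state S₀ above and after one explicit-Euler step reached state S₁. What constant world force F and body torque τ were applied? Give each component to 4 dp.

v₁ − v₀ = (0.02533333, 0.03066667, 0.03600000)
F = m·Δv/dt = (1.9000, 2.3000, 2.7000)
Δω = ω₁−ω₀ = (-0.06542222, -0.02891429, 0.12746667)
I·α + gyro = (-0.1800, -0.0700, 0.2000)

F = (1.9000, 2.3000, 2.7000)
τ = (-0.1800, -0.0700, 0.2000)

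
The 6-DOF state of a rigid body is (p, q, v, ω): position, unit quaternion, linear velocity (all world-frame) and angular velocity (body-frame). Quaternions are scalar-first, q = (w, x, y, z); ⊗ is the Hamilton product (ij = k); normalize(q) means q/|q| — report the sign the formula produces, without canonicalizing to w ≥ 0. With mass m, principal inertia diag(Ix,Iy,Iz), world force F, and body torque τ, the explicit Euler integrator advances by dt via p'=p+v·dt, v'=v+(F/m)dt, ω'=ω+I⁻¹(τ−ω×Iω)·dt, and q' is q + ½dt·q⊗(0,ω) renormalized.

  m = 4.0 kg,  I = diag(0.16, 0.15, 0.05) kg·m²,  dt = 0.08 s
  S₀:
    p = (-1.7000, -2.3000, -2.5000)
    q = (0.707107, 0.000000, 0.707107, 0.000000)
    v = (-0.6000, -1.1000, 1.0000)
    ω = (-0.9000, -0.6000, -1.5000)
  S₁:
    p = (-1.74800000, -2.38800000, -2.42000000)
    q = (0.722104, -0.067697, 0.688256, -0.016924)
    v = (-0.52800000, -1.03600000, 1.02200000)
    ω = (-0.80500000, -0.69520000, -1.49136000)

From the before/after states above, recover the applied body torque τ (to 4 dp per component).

τ = (0.1000, -0.0300, 0.0000)

ω₁ − ω₀ = (0.09500000, -0.09520000, 0.00864000)
ω₀×(Iω₀) = (-0.0900, 0.1485, -0.0054)
I·α + gyro = (0.1000, -0.0300, 0.0000)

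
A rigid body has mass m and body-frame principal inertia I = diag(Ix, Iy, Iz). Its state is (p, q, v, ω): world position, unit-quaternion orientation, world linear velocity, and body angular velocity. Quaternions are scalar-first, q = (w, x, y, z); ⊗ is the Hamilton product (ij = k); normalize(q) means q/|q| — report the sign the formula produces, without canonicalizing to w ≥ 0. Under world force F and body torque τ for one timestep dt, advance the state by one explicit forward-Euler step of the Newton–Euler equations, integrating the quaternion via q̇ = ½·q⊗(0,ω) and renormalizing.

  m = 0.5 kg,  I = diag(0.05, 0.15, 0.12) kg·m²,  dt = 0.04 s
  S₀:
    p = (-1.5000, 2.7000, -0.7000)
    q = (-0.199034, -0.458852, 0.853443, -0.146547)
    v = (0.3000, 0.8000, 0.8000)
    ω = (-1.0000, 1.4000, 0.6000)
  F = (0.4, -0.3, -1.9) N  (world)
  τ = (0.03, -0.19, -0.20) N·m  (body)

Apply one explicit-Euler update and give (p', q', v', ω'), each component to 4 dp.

(τ − ω×Iω)/I = (1.1040, -1.5467, -0.5000)
ω' = ω + α·dt = (-0.9558, 1.3381, 0.5800)
2q̇ = q⊗(0,ω) = (-1.5657440, 0.9162656, 0.1432106, 0.0916298)
q + ½dt·q⊗(0,ω), renormalized = (-0.2302, -0.4402, 0.8557, -0.1446)
a = (0.8000, -0.6000, -3.8000)
p' = p + v·dt = (-1.4880, 2.7320, -0.6680)
v + (F/m)dt = (0.3320, 0.7760, 0.6480)

p' = (-1.4880, 2.7320, -0.6680)
q' = (-0.2302, -0.4402, 0.8557, -0.1446)
v' = (0.3320, 0.7760, 0.6480)
ω' = (-0.9558, 1.3381, 0.5800)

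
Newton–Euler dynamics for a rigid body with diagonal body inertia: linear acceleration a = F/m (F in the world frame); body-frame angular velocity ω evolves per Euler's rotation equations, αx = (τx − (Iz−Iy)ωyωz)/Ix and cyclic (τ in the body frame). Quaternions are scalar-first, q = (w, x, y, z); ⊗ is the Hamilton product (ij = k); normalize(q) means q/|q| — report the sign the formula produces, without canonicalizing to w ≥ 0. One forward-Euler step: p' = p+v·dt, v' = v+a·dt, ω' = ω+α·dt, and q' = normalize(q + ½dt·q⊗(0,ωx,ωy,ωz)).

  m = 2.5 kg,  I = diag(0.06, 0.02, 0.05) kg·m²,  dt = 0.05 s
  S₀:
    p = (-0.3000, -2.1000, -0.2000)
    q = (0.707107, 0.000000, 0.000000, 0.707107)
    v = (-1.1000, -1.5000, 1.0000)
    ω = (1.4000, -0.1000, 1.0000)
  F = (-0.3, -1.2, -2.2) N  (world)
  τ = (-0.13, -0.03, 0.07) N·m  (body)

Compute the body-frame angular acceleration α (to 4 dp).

α = (-2.1167, -2.2000, 1.2880)

ω×(Iω) gyroscopic = (-0.0030, 0.0140, 0.0056)
α = I⁻¹(τ − ω×Iω) = (-2.1167, -2.2000, 1.2880)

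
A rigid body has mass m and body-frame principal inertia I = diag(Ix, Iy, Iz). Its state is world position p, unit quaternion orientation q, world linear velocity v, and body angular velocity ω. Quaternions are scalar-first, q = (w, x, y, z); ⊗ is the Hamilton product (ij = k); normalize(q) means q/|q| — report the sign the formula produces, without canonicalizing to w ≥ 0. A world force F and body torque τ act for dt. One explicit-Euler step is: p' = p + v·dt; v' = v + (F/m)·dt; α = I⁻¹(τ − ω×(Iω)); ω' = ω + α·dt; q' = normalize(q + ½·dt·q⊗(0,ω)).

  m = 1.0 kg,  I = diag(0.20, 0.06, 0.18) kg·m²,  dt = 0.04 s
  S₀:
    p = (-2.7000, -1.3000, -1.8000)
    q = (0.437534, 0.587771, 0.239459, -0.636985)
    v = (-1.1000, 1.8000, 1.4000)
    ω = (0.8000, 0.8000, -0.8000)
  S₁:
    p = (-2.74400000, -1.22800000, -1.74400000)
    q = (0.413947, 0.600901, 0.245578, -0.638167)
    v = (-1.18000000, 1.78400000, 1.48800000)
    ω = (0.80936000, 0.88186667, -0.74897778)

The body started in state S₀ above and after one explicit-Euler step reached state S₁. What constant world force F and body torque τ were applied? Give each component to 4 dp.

Δv = v₁−v₀ = (-0.08000000, -0.01600000, 0.08800000)
F = m·Δv/dt = (-2.0000, -0.4000, 2.2000)
Δω = ω₁−ω₀ = (0.00936000, 0.08186667, 0.05102222)
gyro term ω₀×Iω₀ = (-0.0768, -0.0128, -0.0896)
applied torque τ = (-0.0300, 0.1100, 0.1400)

F = (-2.0000, -0.4000, 2.2000)
τ = (-0.0300, 0.1100, 0.1400)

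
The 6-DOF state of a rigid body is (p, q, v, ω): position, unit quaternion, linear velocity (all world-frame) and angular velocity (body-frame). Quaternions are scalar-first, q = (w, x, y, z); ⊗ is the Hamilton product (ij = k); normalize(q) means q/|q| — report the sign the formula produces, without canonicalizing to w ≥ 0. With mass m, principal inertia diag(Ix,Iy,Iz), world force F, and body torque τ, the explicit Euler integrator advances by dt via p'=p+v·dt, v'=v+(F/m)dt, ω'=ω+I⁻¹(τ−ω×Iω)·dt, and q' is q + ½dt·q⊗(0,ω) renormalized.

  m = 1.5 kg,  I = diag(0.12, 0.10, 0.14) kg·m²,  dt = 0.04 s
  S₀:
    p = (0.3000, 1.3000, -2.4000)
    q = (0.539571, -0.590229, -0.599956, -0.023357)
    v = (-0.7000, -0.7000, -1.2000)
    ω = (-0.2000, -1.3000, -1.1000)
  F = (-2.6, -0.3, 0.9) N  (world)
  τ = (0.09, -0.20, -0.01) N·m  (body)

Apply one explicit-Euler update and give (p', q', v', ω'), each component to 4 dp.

p + v·dt = (0.2720, 1.2720, -2.4480)
v' = v + a·dt = (-0.7693, -0.7080, -1.1760)
gyro term ω×Iω = (0.0572, -0.0044, -0.0052)
(τ − ω×Iω)/I = (0.2733, -1.9560, -0.0343)
new body rate ω' = (-0.1891, -1.3782, -1.1014)
Hamilton product q⊗(0,ω) = (-0.9236813, 0.5216733, -1.3460228, 0.0537784)
q' = normalize(q + ½dt·q⊗(0,ω)) = (0.5208, -0.5795, -0.6265, -0.0223)

p' = (0.2720, 1.2720, -2.4480)
q' = (0.5208, -0.5795, -0.6265, -0.0223)
v' = (-0.7693, -0.7080, -1.1760)
ω' = (-0.1891, -1.3782, -1.1014)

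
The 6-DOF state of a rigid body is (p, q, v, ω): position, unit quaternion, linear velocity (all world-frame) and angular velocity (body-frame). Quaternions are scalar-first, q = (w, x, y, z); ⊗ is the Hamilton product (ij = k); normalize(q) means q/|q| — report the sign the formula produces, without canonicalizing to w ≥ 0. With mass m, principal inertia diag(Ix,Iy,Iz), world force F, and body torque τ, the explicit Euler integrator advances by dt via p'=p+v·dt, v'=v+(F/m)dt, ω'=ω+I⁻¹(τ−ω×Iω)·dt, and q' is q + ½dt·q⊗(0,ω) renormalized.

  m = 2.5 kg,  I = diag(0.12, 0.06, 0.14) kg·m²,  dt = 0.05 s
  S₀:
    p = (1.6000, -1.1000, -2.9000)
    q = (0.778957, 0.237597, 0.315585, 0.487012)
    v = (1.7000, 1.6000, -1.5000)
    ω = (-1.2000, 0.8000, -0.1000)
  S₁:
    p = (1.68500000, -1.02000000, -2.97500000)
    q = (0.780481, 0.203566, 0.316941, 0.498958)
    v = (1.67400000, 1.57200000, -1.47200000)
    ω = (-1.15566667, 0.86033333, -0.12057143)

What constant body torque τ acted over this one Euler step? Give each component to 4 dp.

rate change Δω = (0.04433333, 0.06033333, -0.02057143)
gyro term ω₀×Iω₀ = (-0.0064, -0.0024, 0.0576)
I·α + gyro = (0.1000, 0.0700, 0.0000)

τ = (0.1000, 0.0700, 0.0000)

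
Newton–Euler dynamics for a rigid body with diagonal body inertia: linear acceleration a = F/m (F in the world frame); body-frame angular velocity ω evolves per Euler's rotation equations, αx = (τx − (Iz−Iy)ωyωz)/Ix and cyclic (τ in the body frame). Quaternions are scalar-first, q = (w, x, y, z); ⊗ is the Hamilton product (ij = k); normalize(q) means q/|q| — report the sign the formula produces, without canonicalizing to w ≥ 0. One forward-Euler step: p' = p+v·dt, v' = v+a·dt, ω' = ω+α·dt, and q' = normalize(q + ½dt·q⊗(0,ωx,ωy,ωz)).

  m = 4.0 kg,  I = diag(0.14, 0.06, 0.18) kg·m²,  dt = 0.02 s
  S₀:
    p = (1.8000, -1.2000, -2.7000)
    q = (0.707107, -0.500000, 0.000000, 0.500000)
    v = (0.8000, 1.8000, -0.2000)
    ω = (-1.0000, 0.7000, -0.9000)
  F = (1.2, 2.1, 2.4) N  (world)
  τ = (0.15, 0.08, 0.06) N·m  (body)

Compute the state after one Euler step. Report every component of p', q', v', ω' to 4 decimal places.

p' = (1.8160, -1.1640, -2.7040)
q' = (0.7065, -0.5105, -0.0045, 0.4901)
v' = (0.8060, 1.8105, -0.1880)
ω' = (-0.9678, 0.7387, -0.8996)

precession coupling ω×(Iω) = (-0.0756, -0.0360, 0.0560)
α = I⁻¹(τ − ω×Iω) = (1.6114, 1.9333, 0.0222)
new body rate ω' = (-0.9678, 0.7387, -0.8996)
2q̇ = q⊗(0,ω) = (-0.0500000, -1.0571070, -0.4550251, -0.9863963)
updated quaternion q' = (0.7065, -0.5105, -0.0045, 0.4901)
linear accel F/m = (0.3000, 0.5250, 0.6000)
new position p' = (1.8160, -1.1640, -2.7040)
v + (F/m)dt = (0.8060, 1.8105, -0.1880)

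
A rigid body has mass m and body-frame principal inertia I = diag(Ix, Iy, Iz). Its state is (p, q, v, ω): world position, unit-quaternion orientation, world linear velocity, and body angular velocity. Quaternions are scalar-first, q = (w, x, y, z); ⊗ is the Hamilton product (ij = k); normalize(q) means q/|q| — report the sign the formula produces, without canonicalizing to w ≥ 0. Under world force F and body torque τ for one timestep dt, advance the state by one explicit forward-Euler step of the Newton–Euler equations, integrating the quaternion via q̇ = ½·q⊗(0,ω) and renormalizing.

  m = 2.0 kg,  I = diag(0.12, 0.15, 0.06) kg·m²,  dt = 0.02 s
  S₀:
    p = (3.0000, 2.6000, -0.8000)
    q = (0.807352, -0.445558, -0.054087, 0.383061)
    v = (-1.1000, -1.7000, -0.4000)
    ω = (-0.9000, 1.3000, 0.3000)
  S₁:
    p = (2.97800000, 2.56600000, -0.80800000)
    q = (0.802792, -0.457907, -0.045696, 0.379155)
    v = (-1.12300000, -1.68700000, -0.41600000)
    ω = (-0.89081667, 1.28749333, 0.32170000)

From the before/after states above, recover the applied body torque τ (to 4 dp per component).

ω₁ − ω₀ = (0.00918333, -0.01250667, 0.02170000)
τ = I·(Δω/dt) + ω₀×(Iω₀) = (0.0200, -0.1100, 0.0300)

τ = (0.0200, -0.1100, 0.0300)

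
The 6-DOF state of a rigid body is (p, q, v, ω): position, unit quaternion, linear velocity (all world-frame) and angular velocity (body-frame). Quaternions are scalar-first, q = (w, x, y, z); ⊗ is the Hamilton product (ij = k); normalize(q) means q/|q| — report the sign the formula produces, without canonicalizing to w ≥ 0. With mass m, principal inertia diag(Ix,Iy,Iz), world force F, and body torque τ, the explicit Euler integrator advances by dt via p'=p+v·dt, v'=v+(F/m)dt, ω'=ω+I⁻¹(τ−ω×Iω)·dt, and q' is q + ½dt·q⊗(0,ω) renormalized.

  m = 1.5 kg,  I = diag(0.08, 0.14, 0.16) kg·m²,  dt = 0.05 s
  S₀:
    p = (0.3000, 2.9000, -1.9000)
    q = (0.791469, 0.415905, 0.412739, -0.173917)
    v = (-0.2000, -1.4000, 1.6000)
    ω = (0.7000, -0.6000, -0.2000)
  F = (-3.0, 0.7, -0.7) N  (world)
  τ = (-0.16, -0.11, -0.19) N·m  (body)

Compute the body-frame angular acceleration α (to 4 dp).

gyro term ω×Iω = (0.0024, 0.0112, -0.0252)
angular accel α = (-2.0300, -0.8657, -1.0300)

α = (-2.0300, -0.8657, -1.0300)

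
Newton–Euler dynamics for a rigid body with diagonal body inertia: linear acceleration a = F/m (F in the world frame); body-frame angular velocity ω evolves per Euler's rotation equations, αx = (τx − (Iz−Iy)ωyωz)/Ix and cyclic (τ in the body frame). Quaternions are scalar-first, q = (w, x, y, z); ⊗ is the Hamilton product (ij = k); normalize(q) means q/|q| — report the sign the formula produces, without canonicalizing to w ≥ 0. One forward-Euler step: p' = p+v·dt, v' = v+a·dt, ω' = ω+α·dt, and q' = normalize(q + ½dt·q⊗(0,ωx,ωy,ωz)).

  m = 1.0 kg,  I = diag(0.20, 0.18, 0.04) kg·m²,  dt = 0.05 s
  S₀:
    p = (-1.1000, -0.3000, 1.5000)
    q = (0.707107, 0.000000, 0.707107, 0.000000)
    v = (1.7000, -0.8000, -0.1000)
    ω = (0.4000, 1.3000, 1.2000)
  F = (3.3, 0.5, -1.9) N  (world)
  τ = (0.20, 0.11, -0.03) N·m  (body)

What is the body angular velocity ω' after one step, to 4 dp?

gyro term ω×Iω = (-0.2184, 0.0768, -0.0104)
angular accel α = (2.0920, 0.1844, -0.4900)
new body rate ω' = (0.5046, 1.3092, 1.1755)

ω' = (0.5046, 1.3092, 1.1755)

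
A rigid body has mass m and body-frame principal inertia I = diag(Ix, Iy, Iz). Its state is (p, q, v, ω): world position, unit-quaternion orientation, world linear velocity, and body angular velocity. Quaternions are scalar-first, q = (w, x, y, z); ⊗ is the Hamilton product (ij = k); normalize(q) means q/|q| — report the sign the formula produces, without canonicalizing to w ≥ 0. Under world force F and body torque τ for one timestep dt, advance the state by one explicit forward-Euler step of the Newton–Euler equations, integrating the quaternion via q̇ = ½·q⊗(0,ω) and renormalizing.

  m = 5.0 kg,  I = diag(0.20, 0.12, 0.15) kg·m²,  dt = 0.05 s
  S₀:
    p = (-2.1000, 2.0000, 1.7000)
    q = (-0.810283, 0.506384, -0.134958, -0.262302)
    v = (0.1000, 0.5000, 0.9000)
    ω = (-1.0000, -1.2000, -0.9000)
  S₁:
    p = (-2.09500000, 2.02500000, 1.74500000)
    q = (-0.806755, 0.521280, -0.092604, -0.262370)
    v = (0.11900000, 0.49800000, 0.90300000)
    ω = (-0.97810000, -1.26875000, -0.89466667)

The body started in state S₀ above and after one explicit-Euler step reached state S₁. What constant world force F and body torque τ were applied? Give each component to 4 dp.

v₁ − v₀ = (0.01900000, -0.00200000, 0.00300000)
m·(v₁−v₀)/dt = (1.9000, -0.2000, 0.3000)
Δω = ω₁−ω₀ = (0.02190000, -0.06875000, 0.00533333)
ω₀×(Iω₀) = (0.0324, 0.0450, -0.0960)
τ = I·(Δω/dt) + ω₀×(Iω₀) = (0.1200, -0.1200, -0.0800)

F = (1.9000, -0.2000, 0.3000)
τ = (0.1200, -0.1200, -0.0800)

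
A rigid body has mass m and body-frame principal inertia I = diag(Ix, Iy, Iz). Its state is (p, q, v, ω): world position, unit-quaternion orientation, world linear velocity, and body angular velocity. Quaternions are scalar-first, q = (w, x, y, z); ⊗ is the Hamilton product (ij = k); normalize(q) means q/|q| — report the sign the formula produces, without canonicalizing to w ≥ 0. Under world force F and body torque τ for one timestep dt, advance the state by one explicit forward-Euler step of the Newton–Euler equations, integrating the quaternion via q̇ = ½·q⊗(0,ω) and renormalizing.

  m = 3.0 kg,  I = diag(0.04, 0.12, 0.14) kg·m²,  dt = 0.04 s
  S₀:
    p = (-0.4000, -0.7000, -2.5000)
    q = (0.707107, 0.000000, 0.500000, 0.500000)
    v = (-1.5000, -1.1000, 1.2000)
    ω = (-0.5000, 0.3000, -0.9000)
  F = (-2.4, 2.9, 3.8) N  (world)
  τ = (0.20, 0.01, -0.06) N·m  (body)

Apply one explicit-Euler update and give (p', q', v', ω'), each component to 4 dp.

a = (-0.8000, 0.9667, 1.2667)
p + v·dt = (-0.4600, -0.7440, -2.4520)
v' = v + a·dt = (-1.5320, -1.0613, 1.2507)
(τ − ω×Iω)/I = (5.1350, 0.4583, -0.3429)
new body rate ω' = (-0.2946, 0.3183, -0.9137)
2q̇ = q⊗(0,ω) = (0.3000000, -0.9535535, -0.0378679, -0.3863963)
updated quaternion q' = (0.7129, -0.0191, 0.4991, 0.4922)

p' = (-0.4600, -0.7440, -2.4520)
q' = (0.7129, -0.0191, 0.4991, 0.4922)
v' = (-1.5320, -1.0613, 1.2507)
ω' = (-0.2946, 0.3183, -0.9137)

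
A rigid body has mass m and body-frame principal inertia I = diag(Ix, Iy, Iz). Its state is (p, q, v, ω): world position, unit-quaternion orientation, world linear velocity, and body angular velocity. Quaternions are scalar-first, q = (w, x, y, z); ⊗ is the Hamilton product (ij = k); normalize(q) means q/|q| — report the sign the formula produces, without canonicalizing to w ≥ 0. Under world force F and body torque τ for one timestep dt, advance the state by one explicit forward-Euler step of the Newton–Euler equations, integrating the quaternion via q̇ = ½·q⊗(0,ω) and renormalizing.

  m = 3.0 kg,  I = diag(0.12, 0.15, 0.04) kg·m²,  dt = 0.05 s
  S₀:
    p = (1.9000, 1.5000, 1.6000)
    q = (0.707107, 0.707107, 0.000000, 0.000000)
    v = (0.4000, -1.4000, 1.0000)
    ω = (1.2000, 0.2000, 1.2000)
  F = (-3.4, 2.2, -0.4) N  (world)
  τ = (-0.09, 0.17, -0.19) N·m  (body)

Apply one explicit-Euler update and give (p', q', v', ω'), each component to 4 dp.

p' = (1.9200, 1.4300, 1.6500)
q' = (0.6853, 0.7277, -0.0177, 0.0247)
v' = (0.3433, -1.3633, 0.9933)
ω' = (1.1735, 0.2183, 0.9535)

α = I⁻¹(τ − ω×Iω) = (-0.5300, 0.3653, -4.9300)
ω + α·dt = (1.1735, 0.2183, 0.9535)
2q̇ = q⊗(0,ω) = (-0.8485284, 0.8485284, -0.7071070, 0.9899498)
updated quaternion q' = (0.6853, 0.7277, -0.0177, 0.0247)
p + v·dt = (1.9200, 1.4300, 1.6500)
new velocity v' = (0.3433, -1.3633, 0.9933)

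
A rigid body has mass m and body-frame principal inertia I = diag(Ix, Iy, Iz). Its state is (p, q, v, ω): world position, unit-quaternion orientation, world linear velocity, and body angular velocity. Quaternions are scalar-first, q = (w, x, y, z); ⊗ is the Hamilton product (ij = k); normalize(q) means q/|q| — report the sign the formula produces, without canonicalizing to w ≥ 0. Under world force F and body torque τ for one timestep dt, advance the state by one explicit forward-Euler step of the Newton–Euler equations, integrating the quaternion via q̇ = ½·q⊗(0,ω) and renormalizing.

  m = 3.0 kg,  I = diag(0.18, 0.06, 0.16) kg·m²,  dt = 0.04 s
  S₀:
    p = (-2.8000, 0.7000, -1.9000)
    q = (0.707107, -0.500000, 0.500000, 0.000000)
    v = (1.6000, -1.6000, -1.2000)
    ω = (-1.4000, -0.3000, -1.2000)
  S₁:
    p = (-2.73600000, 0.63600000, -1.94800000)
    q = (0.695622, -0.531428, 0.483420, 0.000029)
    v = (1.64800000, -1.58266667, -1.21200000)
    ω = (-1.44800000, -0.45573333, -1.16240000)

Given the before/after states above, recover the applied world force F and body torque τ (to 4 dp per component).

velocity change Δv = (0.04800000, 0.01733333, -0.01200000)
applied force F = (3.6000, 1.3000, -0.9000)
rate change Δω = (-0.04800000, -0.15573333, 0.03760000)
applied torque τ = (-0.1800, -0.2000, 0.1000)

F = (3.6000, 1.3000, -0.9000)
τ = (-0.1800, -0.2000, 0.1000)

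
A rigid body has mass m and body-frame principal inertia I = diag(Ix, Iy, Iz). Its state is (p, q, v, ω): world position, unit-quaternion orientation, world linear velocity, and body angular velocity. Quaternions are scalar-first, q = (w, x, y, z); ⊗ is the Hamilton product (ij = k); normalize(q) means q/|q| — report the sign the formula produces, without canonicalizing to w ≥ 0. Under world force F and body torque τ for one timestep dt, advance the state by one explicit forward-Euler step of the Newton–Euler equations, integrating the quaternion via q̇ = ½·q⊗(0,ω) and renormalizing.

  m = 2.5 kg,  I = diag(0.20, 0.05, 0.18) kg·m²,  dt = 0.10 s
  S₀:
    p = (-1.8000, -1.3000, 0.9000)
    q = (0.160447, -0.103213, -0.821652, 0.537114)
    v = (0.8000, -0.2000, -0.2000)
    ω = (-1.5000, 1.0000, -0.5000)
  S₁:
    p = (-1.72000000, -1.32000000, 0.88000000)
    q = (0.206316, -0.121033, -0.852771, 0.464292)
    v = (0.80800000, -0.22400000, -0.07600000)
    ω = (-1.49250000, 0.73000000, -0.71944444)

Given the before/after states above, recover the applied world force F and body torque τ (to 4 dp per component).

F = (0.2000, -0.6000, 3.1000)
τ = (-0.0500, -0.1200, -0.1700)

ω₁ − ω₀ = (0.00750000, -0.27000000, -0.21944444)
ω₀×(Iω₀) = (-0.0650, 0.0150, 0.2250)
τ = I·(Δω/dt) + ω₀×(Iω₀) = (-0.0500, -0.1200, -0.1700)
Δv = v₁−v₀ = (0.00800000, -0.02400000, 0.12400000)
applied force F = (0.2000, -0.6000, 3.1000)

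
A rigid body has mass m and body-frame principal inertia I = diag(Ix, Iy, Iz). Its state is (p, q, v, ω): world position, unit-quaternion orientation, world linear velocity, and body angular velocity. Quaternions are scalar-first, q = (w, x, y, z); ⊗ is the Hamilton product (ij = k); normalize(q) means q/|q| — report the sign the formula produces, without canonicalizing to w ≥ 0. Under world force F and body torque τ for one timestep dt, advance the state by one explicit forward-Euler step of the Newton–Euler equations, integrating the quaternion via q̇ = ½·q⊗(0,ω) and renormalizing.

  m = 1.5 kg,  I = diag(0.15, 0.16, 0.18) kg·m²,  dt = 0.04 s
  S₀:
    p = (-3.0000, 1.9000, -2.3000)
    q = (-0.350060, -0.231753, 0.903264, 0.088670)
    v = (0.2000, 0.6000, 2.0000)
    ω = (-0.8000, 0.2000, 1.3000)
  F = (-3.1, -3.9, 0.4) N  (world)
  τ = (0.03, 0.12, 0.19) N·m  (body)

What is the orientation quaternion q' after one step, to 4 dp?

q' = (-0.3595, -0.2029, 0.9060, 0.0930)

Hamilton product q⊗(0,ω) = (-0.4813262, 1.4365572, 0.1603309, 0.2211826)
q + ½dt·q⊗(0,ω), renormalized = (-0.3595, -0.2029, 0.9060, 0.0930)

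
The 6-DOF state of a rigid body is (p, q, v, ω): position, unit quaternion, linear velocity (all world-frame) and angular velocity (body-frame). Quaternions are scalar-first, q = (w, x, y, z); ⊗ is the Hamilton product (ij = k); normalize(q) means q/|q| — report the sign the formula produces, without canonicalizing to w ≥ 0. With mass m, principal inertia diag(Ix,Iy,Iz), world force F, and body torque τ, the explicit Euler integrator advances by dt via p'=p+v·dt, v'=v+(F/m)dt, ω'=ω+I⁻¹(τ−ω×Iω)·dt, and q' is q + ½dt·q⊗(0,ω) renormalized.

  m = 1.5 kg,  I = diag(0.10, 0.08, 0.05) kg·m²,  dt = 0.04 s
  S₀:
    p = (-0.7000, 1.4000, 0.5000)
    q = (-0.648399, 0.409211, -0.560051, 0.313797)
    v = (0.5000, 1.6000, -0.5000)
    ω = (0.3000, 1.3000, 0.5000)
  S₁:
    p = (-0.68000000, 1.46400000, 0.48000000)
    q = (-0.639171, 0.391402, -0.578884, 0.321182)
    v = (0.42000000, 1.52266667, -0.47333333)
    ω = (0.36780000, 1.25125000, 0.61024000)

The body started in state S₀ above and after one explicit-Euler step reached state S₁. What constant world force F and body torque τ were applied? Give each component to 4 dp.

Δv = v₁−v₀ = (-0.08000000, -0.07733333, 0.02666667)
applied force F = (-3.0000, -2.9000, 1.0000)
Δω = ω₁−ω₀ = (0.06780000, -0.04875000, 0.11024000)
I·α + gyro = (0.1500, -0.0900, 0.1300)

F = (-3.0000, -2.9000, 1.0000)
τ = (0.1500, -0.0900, 0.1300)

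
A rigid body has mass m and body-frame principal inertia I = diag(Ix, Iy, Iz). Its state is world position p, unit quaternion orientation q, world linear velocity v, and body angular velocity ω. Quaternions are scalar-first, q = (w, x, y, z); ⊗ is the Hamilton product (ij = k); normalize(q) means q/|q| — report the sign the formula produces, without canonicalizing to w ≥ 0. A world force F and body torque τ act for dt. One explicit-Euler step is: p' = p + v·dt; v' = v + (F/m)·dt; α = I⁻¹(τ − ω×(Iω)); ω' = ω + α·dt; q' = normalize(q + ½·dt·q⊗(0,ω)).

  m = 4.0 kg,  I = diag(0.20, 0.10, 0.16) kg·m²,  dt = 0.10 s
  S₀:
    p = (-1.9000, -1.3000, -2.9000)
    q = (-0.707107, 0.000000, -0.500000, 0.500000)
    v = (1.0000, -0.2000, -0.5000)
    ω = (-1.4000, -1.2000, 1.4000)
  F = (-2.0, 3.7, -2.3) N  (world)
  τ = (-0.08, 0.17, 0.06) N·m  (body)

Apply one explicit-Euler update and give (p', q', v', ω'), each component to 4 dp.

p' = (-1.8000, -1.3200, -2.9500)
q' = (-0.7670, 0.0442, -0.4893, 0.4127)
v' = (0.9500, -0.1075, -0.5575)
ω' = (-1.3896, -0.9516, 1.5425)

ω×(Iω) gyroscopic = (-0.1008, -0.0784, -0.1680)
(τ − ω×Iω)/I = (0.1040, 2.4840, 1.4250)
ω + α·dt = (-1.3896, -0.9516, 1.5425)
Hamilton product q⊗(0,ω) = (-1.3000000, 0.8899498, 0.1485284, -1.6899498)
q' = normalize(q + ½dt·q⊗(0,ω)) = (-0.7670, 0.0442, -0.4893, 0.4127)
linear accel F/m = (-0.5000, 0.9250, -0.5750)
new position p' = (-1.8000, -1.3200, -2.9500)
new velocity v' = (0.9500, -0.1075, -0.5575)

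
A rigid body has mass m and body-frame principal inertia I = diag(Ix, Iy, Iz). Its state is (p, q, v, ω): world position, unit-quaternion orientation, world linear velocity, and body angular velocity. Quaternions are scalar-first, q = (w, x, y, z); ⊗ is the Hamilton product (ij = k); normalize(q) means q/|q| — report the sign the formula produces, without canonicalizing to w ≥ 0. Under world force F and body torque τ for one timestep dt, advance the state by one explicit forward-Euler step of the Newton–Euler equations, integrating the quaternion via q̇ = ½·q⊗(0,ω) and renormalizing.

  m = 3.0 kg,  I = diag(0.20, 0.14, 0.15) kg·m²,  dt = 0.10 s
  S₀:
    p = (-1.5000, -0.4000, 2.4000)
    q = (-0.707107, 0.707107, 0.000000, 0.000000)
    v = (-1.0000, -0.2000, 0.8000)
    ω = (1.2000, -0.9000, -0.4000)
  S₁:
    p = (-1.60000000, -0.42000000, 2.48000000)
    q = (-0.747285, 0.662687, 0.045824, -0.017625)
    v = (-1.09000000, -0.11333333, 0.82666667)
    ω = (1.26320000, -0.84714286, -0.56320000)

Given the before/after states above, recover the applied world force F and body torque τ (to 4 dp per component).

velocity change Δv = (-0.09000000, 0.08666667, 0.02666667)
F = m·Δv/dt = (-2.7000, 2.6000, 0.8000)
Δω = ω₁−ω₀ = (0.06320000, 0.05285714, -0.16320000)
ω₀×(Iω₀) = (0.0036, -0.0240, 0.0648)
I·α + gyro = (0.1300, 0.0500, -0.1800)

F = (-2.7000, 2.6000, 0.8000)
τ = (0.1300, 0.0500, -0.1800)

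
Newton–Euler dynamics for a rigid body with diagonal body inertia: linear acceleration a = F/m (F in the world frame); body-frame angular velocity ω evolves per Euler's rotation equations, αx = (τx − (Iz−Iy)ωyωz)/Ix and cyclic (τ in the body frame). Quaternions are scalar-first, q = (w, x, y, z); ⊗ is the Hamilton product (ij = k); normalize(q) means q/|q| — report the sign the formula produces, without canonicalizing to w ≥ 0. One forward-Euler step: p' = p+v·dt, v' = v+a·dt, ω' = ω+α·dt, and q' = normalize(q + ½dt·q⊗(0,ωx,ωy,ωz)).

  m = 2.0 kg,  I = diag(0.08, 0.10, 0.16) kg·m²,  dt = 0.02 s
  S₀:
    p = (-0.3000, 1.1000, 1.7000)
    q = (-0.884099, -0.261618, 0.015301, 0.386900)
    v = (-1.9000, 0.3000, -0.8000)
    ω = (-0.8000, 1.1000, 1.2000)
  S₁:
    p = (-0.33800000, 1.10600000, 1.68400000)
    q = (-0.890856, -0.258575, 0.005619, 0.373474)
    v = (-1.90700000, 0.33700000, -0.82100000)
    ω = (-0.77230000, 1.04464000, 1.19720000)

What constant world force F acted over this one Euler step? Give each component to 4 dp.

Δv = v₁−v₀ = (-0.00700000, 0.03700000, -0.02100000)
m·(v₁−v₀)/dt = (-0.7000, 3.7000, -2.1000)

F = (-0.7000, 3.7000, -2.1000)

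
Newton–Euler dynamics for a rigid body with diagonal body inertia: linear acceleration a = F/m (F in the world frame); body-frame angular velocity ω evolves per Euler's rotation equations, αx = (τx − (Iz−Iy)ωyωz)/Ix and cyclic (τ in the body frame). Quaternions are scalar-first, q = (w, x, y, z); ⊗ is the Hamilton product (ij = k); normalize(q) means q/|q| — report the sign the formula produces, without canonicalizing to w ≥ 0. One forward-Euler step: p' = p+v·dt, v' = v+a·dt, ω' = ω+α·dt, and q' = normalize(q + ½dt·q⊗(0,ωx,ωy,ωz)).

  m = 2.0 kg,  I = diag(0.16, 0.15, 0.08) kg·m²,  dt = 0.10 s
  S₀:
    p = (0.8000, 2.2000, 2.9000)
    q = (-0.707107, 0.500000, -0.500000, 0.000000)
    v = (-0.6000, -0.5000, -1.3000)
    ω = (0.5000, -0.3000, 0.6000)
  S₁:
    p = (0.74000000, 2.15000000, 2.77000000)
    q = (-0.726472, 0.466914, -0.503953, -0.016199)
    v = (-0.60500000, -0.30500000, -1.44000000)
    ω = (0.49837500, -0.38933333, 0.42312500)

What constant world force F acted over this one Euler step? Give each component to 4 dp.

velocity change Δv = (-0.00500000, 0.19500000, -0.14000000)
m·(v₁−v₀)/dt = (-0.1000, 3.9000, -2.8000)

F = (-0.1000, 3.9000, -2.8000)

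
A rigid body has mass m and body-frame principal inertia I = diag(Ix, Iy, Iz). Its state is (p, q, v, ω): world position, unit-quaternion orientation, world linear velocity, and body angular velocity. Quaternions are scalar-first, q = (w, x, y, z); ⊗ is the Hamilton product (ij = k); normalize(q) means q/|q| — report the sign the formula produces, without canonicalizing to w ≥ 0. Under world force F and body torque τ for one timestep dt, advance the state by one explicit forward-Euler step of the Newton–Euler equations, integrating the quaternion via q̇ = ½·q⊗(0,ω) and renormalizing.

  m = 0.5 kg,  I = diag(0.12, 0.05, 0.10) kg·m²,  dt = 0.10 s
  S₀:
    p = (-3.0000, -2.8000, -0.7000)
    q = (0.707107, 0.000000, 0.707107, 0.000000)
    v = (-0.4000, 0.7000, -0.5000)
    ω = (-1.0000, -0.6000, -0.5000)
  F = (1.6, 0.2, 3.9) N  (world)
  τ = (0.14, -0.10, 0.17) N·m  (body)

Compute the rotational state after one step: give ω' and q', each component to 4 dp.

ω' = (-0.8958, -0.8200, -0.2880)
q' = (0.7269, -0.0529, 0.6845, 0.0176)

α = I⁻¹(τ − ω×Iω) = (1.0417, -2.2000, 2.1200)
ω' = ω + α·dt = (-0.8958, -0.8200, -0.2880)
Hamilton product q⊗(0,ω) = (0.4242642, -1.0606605, -0.4242642, 0.3535535)
q' = normalize(q + ½dt·q⊗(0,ω)) = (0.7269, -0.0529, 0.6845, 0.0176)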